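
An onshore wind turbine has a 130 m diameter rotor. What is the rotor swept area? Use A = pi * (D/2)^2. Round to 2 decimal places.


Compute the rotor radius:
  r = D / 2 = 130 / 2 = 65.0 m
Calculate swept area:
  A = pi * r^2 = pi * 65.0^2
  A = 13273.23 m^2

13273.23


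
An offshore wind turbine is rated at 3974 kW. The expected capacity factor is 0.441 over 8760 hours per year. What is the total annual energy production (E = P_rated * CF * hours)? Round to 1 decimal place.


Annual energy = rated_kW * capacity_factor * hours_per_year
Given: P_rated = 3974 kW, CF = 0.441, hours = 8760
E = 3974 * 0.441 * 8760
E = 15352197.8 kWh

15352197.8


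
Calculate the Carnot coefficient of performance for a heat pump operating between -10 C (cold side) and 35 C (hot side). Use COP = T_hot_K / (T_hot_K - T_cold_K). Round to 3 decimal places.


Convert to Kelvin:
  T_hot = 35 + 273.15 = 308.15 K
  T_cold = -10 + 273.15 = 263.15 K
Apply Carnot COP formula:
  COP = T_hot_K / (T_hot_K - T_cold_K) = 308.15 / 45.0
  COP = 6.848

6.848


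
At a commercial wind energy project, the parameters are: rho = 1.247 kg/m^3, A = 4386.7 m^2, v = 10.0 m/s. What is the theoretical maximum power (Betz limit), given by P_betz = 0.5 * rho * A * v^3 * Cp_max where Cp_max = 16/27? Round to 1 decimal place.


The Betz coefficient Cp_max = 16/27 = 0.5926
v^3 = 10.0^3 = 1000.0
P_betz = 0.5 * rho * A * v^3 * Cp_max
P_betz = 0.5 * 1.247 * 4386.7 * 1000.0 * 0.5926
P_betz = 1620804.4 W

1620804.4


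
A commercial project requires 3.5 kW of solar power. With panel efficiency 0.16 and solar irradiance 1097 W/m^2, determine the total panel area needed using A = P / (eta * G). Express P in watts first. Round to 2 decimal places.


Convert target power to watts: P = 3.5 * 1000 = 3500.0 W
Compute denominator: eta * G = 0.16 * 1097 = 175.52
Required area A = P / (eta * G) = 3500.0 / 175.52
A = 19.94 m^2

19.94


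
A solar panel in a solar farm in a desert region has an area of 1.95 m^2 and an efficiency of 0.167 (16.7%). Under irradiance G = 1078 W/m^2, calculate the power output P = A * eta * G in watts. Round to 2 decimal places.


Use the solar power formula P = A * eta * G.
Given: A = 1.95 m^2, eta = 0.167, G = 1078 W/m^2
P = 1.95 * 0.167 * 1078
P = 351.05 W

351.05


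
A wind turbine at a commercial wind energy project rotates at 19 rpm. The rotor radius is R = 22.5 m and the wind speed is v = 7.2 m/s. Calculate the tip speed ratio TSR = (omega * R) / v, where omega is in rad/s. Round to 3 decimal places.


Convert rotational speed to rad/s:
  omega = 19 * 2 * pi / 60 = 1.9897 rad/s
Compute tip speed:
  v_tip = omega * R = 1.9897 * 22.5 = 44.768 m/s
Tip speed ratio:
  TSR = v_tip / v_wind = 44.768 / 7.2 = 6.218

6.218


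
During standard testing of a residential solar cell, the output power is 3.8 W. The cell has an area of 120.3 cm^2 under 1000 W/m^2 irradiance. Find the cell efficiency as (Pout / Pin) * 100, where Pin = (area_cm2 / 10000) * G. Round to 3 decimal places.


First compute the input power:
  Pin = area_cm2 / 10000 * G = 120.3 / 10000 * 1000 = 12.03 W
Then compute efficiency:
  Efficiency = (Pout / Pin) * 100 = (3.8 / 12.03) * 100
  Efficiency = 31.588%

31.588


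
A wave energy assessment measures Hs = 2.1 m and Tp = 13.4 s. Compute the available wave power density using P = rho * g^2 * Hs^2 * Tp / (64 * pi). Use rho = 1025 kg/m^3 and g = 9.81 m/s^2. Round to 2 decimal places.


Apply wave power formula:
  g^2 = 9.81^2 = 96.2361
  Hs^2 = 2.1^2 = 4.41
  Numerator = rho * g^2 * Hs^2 * Tp = 1025 * 96.2361 * 4.41 * 13.4 = 5829150.5
  Denominator = 64 * pi = 201.0619
  P = 5829150.5 / 201.0619 = 28991.82 W/m

28991.82


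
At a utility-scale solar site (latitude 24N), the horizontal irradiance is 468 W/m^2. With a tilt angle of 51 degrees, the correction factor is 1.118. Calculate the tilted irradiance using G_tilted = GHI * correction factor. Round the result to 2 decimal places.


Identify the given values:
  GHI = 468 W/m^2, tilt correction factor = 1.118
Apply the formula G_tilted = GHI * factor:
  G_tilted = 468 * 1.118
  G_tilted = 523.22 W/m^2

523.22


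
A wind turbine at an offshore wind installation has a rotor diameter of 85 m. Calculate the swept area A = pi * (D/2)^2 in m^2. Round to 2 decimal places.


Compute the rotor radius:
  r = D / 2 = 85 / 2 = 42.5 m
Calculate swept area:
  A = pi * r^2 = pi * 42.5^2
  A = 5674.50 m^2

5674.50


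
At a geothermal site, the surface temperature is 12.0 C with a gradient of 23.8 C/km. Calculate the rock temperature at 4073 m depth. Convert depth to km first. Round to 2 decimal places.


Convert depth to km: 4073 / 1000 = 4.073 km
Temperature increase = gradient * depth_km = 23.8 * 4.073 = 96.94 C
Temperature at depth = T_surface + delta_T = 12.0 + 96.94
T = 108.94 C

108.94


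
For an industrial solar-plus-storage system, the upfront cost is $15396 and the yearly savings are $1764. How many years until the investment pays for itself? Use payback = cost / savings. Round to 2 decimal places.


Simple payback period = initial cost / annual savings
Payback = 15396 / 1764
Payback = 8.73 years

8.73


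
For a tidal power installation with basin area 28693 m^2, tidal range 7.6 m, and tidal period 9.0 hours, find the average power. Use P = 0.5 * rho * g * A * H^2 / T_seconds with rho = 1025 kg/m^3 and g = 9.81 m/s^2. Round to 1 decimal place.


Convert period to seconds: T = 9.0 * 3600 = 32400.0 s
H^2 = 7.6^2 = 57.76
P = 0.5 * rho * g * A * H^2 / T
P = 0.5 * 1025 * 9.81 * 28693 * 57.76 / 32400.0
P = 257170.4 W

257170.4


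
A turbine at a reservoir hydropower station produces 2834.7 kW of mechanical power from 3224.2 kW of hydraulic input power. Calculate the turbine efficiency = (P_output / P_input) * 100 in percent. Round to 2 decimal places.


Turbine efficiency = (output power / input power) * 100
eta = (2834.7 / 3224.2) * 100
eta = 87.92%

87.92


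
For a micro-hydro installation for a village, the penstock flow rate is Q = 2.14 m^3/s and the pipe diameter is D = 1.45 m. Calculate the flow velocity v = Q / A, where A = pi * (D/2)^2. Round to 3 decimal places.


Compute pipe cross-sectional area:
  A = pi * (D/2)^2 = pi * (1.45/2)^2 = 1.6513 m^2
Calculate velocity:
  v = Q / A = 2.14 / 1.6513
  v = 1.296 m/s

1.296


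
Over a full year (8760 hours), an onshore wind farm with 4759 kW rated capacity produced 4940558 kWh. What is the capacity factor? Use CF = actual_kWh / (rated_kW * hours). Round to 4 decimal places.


Capacity factor = actual output / maximum possible output
Maximum possible = rated * hours = 4759 * 8760 = 41688840 kWh
CF = 4940558 / 41688840
CF = 0.1185

0.1185


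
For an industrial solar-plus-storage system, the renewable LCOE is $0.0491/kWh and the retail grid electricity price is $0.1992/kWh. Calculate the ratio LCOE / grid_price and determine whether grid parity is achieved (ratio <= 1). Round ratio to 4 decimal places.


Compare LCOE to grid price:
  LCOE = $0.0491/kWh, Grid price = $0.1992/kWh
  Ratio = LCOE / grid_price = 0.0491 / 0.1992 = 0.2465
  Grid parity achieved (ratio <= 1)? yes

0.2465


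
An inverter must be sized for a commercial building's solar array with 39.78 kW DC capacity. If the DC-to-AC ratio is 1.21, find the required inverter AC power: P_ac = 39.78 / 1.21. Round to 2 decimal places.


The inverter AC capacity is determined by the DC/AC ratio.
Given: P_dc = 39.78 kW, DC/AC ratio = 1.21
P_ac = P_dc / ratio = 39.78 / 1.21
P_ac = 32.88 kW

32.88


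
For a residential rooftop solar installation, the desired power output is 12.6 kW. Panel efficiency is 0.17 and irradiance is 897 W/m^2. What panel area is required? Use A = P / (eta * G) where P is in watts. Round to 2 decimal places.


Convert target power to watts: P = 12.6 * 1000 = 12600.0 W
Compute denominator: eta * G = 0.17 * 897 = 152.49
Required area A = P / (eta * G) = 12600.0 / 152.49
A = 82.63 m^2

82.63


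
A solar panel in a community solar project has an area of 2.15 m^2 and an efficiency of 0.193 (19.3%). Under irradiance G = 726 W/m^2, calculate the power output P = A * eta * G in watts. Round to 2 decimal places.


Use the solar power formula P = A * eta * G.
Given: A = 2.15 m^2, eta = 0.193, G = 726 W/m^2
P = 2.15 * 0.193 * 726
P = 301.25 W

301.25


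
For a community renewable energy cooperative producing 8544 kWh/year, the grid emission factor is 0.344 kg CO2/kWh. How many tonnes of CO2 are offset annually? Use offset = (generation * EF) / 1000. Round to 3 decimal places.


CO2 offset in kg = generation * emission_factor
CO2 offset = 8544 * 0.344 = 2939.14 kg
Convert to tonnes:
  CO2 offset = 2939.14 / 1000 = 2.939 tonnes

2.939


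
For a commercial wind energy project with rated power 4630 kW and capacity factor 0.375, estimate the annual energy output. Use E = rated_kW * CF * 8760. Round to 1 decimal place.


Annual energy = rated_kW * capacity_factor * hours_per_year
Given: P_rated = 4630 kW, CF = 0.375, hours = 8760
E = 4630 * 0.375 * 8760
E = 15209550.0 kWh

15209550.0


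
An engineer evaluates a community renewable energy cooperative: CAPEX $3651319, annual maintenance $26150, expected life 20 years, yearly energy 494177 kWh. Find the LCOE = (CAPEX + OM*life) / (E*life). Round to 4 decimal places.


Total cost = CAPEX + OM * lifetime = 3651319 + 26150 * 20 = 3651319 + 523000 = 4174319
Total generation = annual * lifetime = 494177 * 20 = 9883540 kWh
LCOE = 4174319 / 9883540
LCOE = 0.4224 $/kWh

0.4224


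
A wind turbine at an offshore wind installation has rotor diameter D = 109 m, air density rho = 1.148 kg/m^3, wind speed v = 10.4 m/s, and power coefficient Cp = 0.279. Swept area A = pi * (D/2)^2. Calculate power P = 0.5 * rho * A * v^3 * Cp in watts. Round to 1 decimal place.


Step 1 -- Compute swept area:
  A = pi * (D/2)^2 = pi * (109/2)^2 = 9331.32 m^2
Step 2 -- Apply wind power equation:
  P = 0.5 * rho * A * v^3 * Cp
  v^3 = 10.4^3 = 1124.864
  P = 0.5 * 1.148 * 9331.32 * 1124.864 * 0.279
  P = 1680966.2 W

1680966.2


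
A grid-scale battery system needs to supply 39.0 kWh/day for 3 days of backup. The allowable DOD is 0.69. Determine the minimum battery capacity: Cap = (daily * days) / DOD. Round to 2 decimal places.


Total energy needed = daily * days = 39.0 * 3 = 117.0 kWh
Account for depth of discharge:
  Cap = total_energy / DOD = 117.0 / 0.69
  Cap = 169.57 kWh

169.57


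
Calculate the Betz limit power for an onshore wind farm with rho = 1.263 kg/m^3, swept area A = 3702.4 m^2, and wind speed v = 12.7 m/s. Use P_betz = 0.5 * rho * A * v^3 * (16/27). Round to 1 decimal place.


The Betz coefficient Cp_max = 16/27 = 0.5926
v^3 = 12.7^3 = 2048.383
P_betz = 0.5 * rho * A * v^3 * Cp_max
P_betz = 0.5 * 1.263 * 3702.4 * 2048.383 * 0.5926
P_betz = 2838076.3 W

2838076.3


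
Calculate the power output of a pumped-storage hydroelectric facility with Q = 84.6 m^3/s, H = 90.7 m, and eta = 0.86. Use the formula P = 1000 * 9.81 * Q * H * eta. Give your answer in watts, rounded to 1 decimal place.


Apply the hydropower formula P = rho * g * Q * H * eta
rho * g = 1000 * 9.81 = 9810.0
P = 9810.0 * 84.6 * 90.7 * 0.86
P = 64735887.9 W

64735887.9


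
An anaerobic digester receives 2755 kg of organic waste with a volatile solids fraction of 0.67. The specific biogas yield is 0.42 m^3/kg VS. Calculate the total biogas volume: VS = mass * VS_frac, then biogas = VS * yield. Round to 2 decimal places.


Compute volatile solids:
  VS = mass * VS_fraction = 2755 * 0.67 = 1845.85 kg
Calculate biogas volume:
  Biogas = VS * specific_yield = 1845.85 * 0.42
  Biogas = 775.26 m^3

775.26


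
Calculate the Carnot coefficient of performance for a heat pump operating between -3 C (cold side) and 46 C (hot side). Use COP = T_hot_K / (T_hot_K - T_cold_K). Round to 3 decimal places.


Convert to Kelvin:
  T_hot = 46 + 273.15 = 319.15 K
  T_cold = -3 + 273.15 = 270.15 K
Apply Carnot COP formula:
  COP = T_hot_K / (T_hot_K - T_cold_K) = 319.15 / 49.0
  COP = 6.513

6.513


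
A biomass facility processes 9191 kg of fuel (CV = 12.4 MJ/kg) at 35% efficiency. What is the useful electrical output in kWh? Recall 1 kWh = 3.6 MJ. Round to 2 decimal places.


Total energy = mass * CV = 9191 * 12.4 = 113968.4 MJ
Useful energy = total * eta = 113968.4 * 0.35 = 39888.94 MJ
Convert to kWh: 39888.94 / 3.6
Useful energy = 11080.26 kWh

11080.26


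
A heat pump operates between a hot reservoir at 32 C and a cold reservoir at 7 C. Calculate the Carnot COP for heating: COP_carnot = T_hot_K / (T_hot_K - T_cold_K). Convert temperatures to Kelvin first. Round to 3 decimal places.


Convert to Kelvin:
  T_hot = 32 + 273.15 = 305.15 K
  T_cold = 7 + 273.15 = 280.15 K
Apply Carnot COP formula:
  COP = T_hot_K / (T_hot_K - T_cold_K) = 305.15 / 25.0
  COP = 12.206

12.206


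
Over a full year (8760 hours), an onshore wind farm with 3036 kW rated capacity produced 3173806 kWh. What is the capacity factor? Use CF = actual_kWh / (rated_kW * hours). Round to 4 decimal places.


Capacity factor = actual output / maximum possible output
Maximum possible = rated * hours = 3036 * 8760 = 26595360 kWh
CF = 3173806 / 26595360
CF = 0.1193

0.1193


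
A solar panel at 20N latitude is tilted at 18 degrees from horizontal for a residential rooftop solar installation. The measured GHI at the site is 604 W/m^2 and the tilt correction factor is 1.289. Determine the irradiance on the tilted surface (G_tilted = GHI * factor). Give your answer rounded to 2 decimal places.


Identify the given values:
  GHI = 604 W/m^2, tilt correction factor = 1.289
Apply the formula G_tilted = GHI * factor:
  G_tilted = 604 * 1.289
  G_tilted = 778.56 W/m^2

778.56


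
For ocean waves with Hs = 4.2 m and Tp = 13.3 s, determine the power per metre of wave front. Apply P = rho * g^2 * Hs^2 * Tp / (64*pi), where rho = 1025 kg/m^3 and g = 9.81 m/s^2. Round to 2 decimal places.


Apply wave power formula:
  g^2 = 9.81^2 = 96.2361
  Hs^2 = 4.2^2 = 17.64
  Numerator = rho * g^2 * Hs^2 * Tp = 1025 * 96.2361 * 17.64 * 13.3 = 23142597.49
  Denominator = 64 * pi = 201.0619
  P = 23142597.49 / 201.0619 = 115101.84 W/m

115101.84


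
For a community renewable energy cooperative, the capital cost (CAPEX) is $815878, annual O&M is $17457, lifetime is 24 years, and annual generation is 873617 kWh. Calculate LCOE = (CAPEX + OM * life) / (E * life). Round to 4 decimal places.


Total cost = CAPEX + OM * lifetime = 815878 + 17457 * 24 = 815878 + 418968 = 1234846
Total generation = annual * lifetime = 873617 * 24 = 20966808 kWh
LCOE = 1234846 / 20966808
LCOE = 0.0589 $/kWh

0.0589


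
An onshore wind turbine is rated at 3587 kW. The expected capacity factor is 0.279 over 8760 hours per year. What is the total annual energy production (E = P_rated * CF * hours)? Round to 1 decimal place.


Annual energy = rated_kW * capacity_factor * hours_per_year
Given: P_rated = 3587 kW, CF = 0.279, hours = 8760
E = 3587 * 0.279 * 8760
E = 8766771.5 kWh

8766771.5


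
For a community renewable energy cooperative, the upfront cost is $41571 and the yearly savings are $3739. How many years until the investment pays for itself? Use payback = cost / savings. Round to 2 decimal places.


Simple payback period = initial cost / annual savings
Payback = 41571 / 3739
Payback = 11.12 years

11.12


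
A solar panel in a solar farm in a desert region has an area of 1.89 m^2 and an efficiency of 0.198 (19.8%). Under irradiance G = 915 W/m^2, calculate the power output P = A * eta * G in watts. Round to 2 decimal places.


Use the solar power formula P = A * eta * G.
Given: A = 1.89 m^2, eta = 0.198, G = 915 W/m^2
P = 1.89 * 0.198 * 915
P = 342.41 W

342.41


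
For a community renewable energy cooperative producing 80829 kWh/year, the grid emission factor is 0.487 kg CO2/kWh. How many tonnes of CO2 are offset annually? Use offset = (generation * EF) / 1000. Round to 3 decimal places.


CO2 offset in kg = generation * emission_factor
CO2 offset = 80829 * 0.487 = 39363.72 kg
Convert to tonnes:
  CO2 offset = 39363.72 / 1000 = 39.364 tonnes

39.364


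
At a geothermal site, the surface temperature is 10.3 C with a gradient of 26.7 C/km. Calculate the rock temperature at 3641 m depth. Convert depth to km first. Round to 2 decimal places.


Convert depth to km: 3641 / 1000 = 3.641 km
Temperature increase = gradient * depth_km = 26.7 * 3.641 = 97.21 C
Temperature at depth = T_surface + delta_T = 10.3 + 97.21
T = 107.51 C

107.51


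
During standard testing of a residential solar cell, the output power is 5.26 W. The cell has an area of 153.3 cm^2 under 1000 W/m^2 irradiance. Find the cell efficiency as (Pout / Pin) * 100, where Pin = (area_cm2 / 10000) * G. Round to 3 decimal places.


First compute the input power:
  Pin = area_cm2 / 10000 * G = 153.3 / 10000 * 1000 = 15.33 W
Then compute efficiency:
  Efficiency = (Pout / Pin) * 100 = (5.26 / 15.33) * 100
  Efficiency = 34.312%

34.312


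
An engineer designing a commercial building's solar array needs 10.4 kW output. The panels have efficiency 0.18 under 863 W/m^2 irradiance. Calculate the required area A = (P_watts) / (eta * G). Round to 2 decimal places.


Convert target power to watts: P = 10.4 * 1000 = 10400.0 W
Compute denominator: eta * G = 0.18 * 863 = 155.34
Required area A = P / (eta * G) = 10400.0 / 155.34
A = 66.95 m^2

66.95


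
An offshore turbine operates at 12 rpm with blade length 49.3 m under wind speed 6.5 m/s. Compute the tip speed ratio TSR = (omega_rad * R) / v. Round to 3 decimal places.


Convert rotational speed to rad/s:
  omega = 12 * 2 * pi / 60 = 1.2566 rad/s
Compute tip speed:
  v_tip = omega * R = 1.2566 * 49.3 = 61.952 m/s
Tip speed ratio:
  TSR = v_tip / v_wind = 61.952 / 6.5 = 9.531

9.531


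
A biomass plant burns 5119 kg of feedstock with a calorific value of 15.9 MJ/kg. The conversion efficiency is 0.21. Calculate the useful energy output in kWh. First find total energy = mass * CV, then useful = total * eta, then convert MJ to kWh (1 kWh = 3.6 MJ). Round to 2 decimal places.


Total energy = mass * CV = 5119 * 15.9 = 81392.1 MJ
Useful energy = total * eta = 81392.1 * 0.21 = 17092.34 MJ
Convert to kWh: 17092.34 / 3.6
Useful energy = 4747.87 kWh

4747.87


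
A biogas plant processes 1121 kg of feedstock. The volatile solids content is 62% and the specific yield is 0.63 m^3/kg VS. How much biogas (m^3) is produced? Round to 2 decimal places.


Compute volatile solids:
  VS = mass * VS_fraction = 1121 * 0.62 = 695.02 kg
Calculate biogas volume:
  Biogas = VS * specific_yield = 695.02 * 0.63
  Biogas = 437.86 m^3

437.86


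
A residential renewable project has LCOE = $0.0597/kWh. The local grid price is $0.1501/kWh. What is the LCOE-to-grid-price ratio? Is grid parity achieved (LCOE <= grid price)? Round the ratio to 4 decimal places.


Compare LCOE to grid price:
  LCOE = $0.0597/kWh, Grid price = $0.1501/kWh
  Ratio = LCOE / grid_price = 0.0597 / 0.1501 = 0.3977
  Grid parity achieved (ratio <= 1)? yes

0.3977


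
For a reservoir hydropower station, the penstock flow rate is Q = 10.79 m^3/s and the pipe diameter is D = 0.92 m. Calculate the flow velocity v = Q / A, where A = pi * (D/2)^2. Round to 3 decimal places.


Compute pipe cross-sectional area:
  A = pi * (D/2)^2 = pi * (0.92/2)^2 = 0.6648 m^2
Calculate velocity:
  v = Q / A = 10.79 / 0.6648
  v = 16.231 m/s

16.231


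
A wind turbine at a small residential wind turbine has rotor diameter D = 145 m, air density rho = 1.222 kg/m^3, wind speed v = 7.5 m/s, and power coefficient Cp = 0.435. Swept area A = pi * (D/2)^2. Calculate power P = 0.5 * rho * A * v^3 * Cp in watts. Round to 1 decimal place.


Step 1 -- Compute swept area:
  A = pi * (D/2)^2 = pi * (145/2)^2 = 16513.0 m^2
Step 2 -- Apply wind power equation:
  P = 0.5 * rho * A * v^3 * Cp
  v^3 = 7.5^3 = 421.875
  P = 0.5 * 1.222 * 16513.0 * 421.875 * 0.435
  P = 1851570.0 W

1851570.0


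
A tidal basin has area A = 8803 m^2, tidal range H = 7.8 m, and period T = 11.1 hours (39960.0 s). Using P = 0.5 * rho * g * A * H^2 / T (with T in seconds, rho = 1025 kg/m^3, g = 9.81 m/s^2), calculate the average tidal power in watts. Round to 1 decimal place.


Convert period to seconds: T = 11.1 * 3600 = 39960.0 s
H^2 = 7.8^2 = 60.84
P = 0.5 * rho * g * A * H^2 / T
P = 0.5 * 1025 * 9.81 * 8803 * 60.84 / 39960.0
P = 67384.1 W

67384.1


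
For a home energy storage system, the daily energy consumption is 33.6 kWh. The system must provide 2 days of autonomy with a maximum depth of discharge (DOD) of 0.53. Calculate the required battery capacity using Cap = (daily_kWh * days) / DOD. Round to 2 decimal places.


Total energy needed = daily * days = 33.6 * 2 = 67.2 kWh
Account for depth of discharge:
  Cap = total_energy / DOD = 67.2 / 0.53
  Cap = 126.79 kWh

126.79


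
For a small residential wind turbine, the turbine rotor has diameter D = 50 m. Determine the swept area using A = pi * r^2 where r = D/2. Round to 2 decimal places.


Compute the rotor radius:
  r = D / 2 = 50 / 2 = 25.0 m
Calculate swept area:
  A = pi * r^2 = pi * 25.0^2
  A = 1963.50 m^2

1963.50


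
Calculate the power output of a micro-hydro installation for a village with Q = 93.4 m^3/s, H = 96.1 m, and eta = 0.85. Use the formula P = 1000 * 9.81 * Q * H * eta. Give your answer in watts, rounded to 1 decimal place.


Apply the hydropower formula P = rho * g * Q * H * eta
rho * g = 1000 * 9.81 = 9810.0
P = 9810.0 * 93.4 * 96.1 * 0.85
P = 74844208.0 W

74844208.0


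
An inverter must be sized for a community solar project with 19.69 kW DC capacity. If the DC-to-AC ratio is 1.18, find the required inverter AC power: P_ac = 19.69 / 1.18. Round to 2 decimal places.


The inverter AC capacity is determined by the DC/AC ratio.
Given: P_dc = 19.69 kW, DC/AC ratio = 1.18
P_ac = P_dc / ratio = 19.69 / 1.18
P_ac = 16.69 kW

16.69


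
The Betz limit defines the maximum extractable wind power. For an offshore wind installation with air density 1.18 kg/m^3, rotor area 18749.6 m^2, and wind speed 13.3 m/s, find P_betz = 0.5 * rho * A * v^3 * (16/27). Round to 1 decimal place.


The Betz coefficient Cp_max = 16/27 = 0.5926
v^3 = 13.3^3 = 2352.637
P_betz = 0.5 * rho * A * v^3 * Cp_max
P_betz = 0.5 * 1.18 * 18749.6 * 2352.637 * 0.5926
P_betz = 15422513.5 W

15422513.5


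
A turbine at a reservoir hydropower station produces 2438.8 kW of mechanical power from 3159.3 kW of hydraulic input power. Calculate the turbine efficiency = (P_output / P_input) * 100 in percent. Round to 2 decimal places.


Turbine efficiency = (output power / input power) * 100
eta = (2438.8 / 3159.3) * 100
eta = 77.19%

77.19


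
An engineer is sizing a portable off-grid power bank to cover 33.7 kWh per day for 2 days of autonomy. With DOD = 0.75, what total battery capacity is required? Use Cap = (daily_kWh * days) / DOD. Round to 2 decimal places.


Total energy needed = daily * days = 33.7 * 2 = 67.4 kWh
Account for depth of discharge:
  Cap = total_energy / DOD = 67.4 / 0.75
  Cap = 89.87 kWh

89.87


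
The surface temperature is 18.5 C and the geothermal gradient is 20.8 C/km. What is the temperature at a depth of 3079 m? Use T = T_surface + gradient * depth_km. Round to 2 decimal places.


Convert depth to km: 3079 / 1000 = 3.079 km
Temperature increase = gradient * depth_km = 20.8 * 3.079 = 64.04 C
Temperature at depth = T_surface + delta_T = 18.5 + 64.04
T = 82.54 C

82.54


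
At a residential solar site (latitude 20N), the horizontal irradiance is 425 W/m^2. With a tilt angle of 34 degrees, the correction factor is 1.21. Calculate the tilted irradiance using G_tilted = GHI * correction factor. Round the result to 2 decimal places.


Identify the given values:
  GHI = 425 W/m^2, tilt correction factor = 1.21
Apply the formula G_tilted = GHI * factor:
  G_tilted = 425 * 1.21
  G_tilted = 514.25 W/m^2

514.25


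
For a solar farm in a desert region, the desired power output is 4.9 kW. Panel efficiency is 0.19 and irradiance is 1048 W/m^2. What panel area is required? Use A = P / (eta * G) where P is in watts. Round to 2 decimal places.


Convert target power to watts: P = 4.9 * 1000 = 4900.0 W
Compute denominator: eta * G = 0.19 * 1048 = 199.12
Required area A = P / (eta * G) = 4900.0 / 199.12
A = 24.61 m^2

24.61


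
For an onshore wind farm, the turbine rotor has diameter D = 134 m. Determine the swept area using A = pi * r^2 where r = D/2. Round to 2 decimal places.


Compute the rotor radius:
  r = D / 2 = 134 / 2 = 67.0 m
Calculate swept area:
  A = pi * r^2 = pi * 67.0^2
  A = 14102.61 m^2

14102.61


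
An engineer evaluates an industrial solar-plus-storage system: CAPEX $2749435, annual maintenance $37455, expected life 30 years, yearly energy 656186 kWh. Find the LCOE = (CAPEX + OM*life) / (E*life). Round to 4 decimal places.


Total cost = CAPEX + OM * lifetime = 2749435 + 37455 * 30 = 2749435 + 1123650 = 3873085
Total generation = annual * lifetime = 656186 * 30 = 19685580 kWh
LCOE = 3873085 / 19685580
LCOE = 0.1967 $/kWh

0.1967


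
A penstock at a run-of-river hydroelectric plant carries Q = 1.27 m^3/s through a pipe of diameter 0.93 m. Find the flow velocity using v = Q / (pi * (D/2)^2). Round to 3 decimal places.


Compute pipe cross-sectional area:
  A = pi * (D/2)^2 = pi * (0.93/2)^2 = 0.6793 m^2
Calculate velocity:
  v = Q / A = 1.27 / 0.6793
  v = 1.870 m/s

1.870


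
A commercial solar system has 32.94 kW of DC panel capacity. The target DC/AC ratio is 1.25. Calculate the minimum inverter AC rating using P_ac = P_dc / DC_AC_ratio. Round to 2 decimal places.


The inverter AC capacity is determined by the DC/AC ratio.
Given: P_dc = 32.94 kW, DC/AC ratio = 1.25
P_ac = P_dc / ratio = 32.94 / 1.25
P_ac = 26.35 kW

26.35


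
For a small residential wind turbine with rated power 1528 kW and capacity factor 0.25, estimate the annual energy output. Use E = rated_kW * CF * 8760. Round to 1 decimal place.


Annual energy = rated_kW * capacity_factor * hours_per_year
Given: P_rated = 1528 kW, CF = 0.25, hours = 8760
E = 1528 * 0.25 * 8760
E = 3346320.0 kWh

3346320.0


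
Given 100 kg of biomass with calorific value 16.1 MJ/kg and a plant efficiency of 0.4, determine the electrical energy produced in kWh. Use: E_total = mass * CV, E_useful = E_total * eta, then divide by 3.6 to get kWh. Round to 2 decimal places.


Total energy = mass * CV = 100 * 16.1 = 1610.0 MJ
Useful energy = total * eta = 1610.0 * 0.4 = 644.0 MJ
Convert to kWh: 644.0 / 3.6
Useful energy = 178.89 kWh

178.89


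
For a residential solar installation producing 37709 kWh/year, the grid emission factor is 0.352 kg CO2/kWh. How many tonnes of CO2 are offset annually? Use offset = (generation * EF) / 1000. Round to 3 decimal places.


CO2 offset in kg = generation * emission_factor
CO2 offset = 37709 * 0.352 = 13273.57 kg
Convert to tonnes:
  CO2 offset = 13273.57 / 1000 = 13.274 tonnes

13.274


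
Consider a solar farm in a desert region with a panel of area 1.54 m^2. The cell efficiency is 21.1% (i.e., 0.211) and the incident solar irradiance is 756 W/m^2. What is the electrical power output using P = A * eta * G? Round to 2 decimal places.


Use the solar power formula P = A * eta * G.
Given: A = 1.54 m^2, eta = 0.211, G = 756 W/m^2
P = 1.54 * 0.211 * 756
P = 245.65 W

245.65


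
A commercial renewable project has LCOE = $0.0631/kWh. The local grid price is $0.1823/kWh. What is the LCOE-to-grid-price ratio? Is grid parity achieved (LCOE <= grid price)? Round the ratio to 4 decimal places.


Compare LCOE to grid price:
  LCOE = $0.0631/kWh, Grid price = $0.1823/kWh
  Ratio = LCOE / grid_price = 0.0631 / 0.1823 = 0.3461
  Grid parity achieved (ratio <= 1)? yes

0.3461


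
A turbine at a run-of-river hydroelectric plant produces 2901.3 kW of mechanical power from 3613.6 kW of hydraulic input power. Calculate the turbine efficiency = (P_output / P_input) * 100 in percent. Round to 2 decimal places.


Turbine efficiency = (output power / input power) * 100
eta = (2901.3 / 3613.6) * 100
eta = 80.29%

80.29


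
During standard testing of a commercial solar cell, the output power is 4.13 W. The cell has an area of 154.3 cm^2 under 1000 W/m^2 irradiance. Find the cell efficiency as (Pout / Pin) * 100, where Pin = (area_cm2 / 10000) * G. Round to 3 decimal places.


First compute the input power:
  Pin = area_cm2 / 10000 * G = 154.3 / 10000 * 1000 = 15.43 W
Then compute efficiency:
  Efficiency = (Pout / Pin) * 100 = (4.13 / 15.43) * 100
  Efficiency = 26.766%

26.766


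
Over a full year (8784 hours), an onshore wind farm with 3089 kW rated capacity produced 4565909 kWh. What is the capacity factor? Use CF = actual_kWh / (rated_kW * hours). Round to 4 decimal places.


Capacity factor = actual output / maximum possible output
Maximum possible = rated * hours = 3089 * 8784 = 27133776 kWh
CF = 4565909 / 27133776
CF = 0.1683

0.1683


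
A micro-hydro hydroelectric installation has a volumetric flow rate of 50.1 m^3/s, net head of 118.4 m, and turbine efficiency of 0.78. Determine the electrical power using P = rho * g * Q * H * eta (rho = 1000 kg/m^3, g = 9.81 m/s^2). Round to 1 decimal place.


Apply the hydropower formula P = rho * g * Q * H * eta
rho * g = 1000 * 9.81 = 9810.0
P = 9810.0 * 50.1 * 118.4 * 0.78
P = 45389253.3 W

45389253.3


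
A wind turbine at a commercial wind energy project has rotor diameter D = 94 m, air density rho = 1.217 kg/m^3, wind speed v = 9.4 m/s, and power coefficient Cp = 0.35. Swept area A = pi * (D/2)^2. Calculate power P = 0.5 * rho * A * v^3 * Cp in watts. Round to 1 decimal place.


Step 1 -- Compute swept area:
  A = pi * (D/2)^2 = pi * (94/2)^2 = 6939.78 m^2
Step 2 -- Apply wind power equation:
  P = 0.5 * rho * A * v^3 * Cp
  v^3 = 9.4^3 = 830.584
  P = 0.5 * 1.217 * 6939.78 * 830.584 * 0.35
  P = 1227602.5 W

1227602.5


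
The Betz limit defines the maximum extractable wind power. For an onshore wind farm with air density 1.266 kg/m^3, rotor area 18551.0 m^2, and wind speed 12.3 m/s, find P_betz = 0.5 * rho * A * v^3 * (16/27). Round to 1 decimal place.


The Betz coefficient Cp_max = 16/27 = 0.5926
v^3 = 12.3^3 = 1860.867
P_betz = 0.5 * rho * A * v^3 * Cp_max
P_betz = 0.5 * 1.266 * 18551.0 * 1860.867 * 0.5926
P_betz = 12949189.6 W

12949189.6


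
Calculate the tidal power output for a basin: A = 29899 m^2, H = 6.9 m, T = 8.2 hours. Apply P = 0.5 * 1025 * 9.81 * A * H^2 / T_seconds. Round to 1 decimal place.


Convert period to seconds: T = 8.2 * 3600 = 29520.0 s
H^2 = 6.9^2 = 47.61
P = 0.5 * rho * g * A * H^2 / T
P = 0.5 * 1025 * 9.81 * 29899 * 47.61 / 29520.0
P = 242438.4 W

242438.4


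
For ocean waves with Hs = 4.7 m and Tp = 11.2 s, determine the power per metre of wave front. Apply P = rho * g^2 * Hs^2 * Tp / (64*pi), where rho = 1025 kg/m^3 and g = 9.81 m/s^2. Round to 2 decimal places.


Apply wave power formula:
  g^2 = 9.81^2 = 96.2361
  Hs^2 = 4.7^2 = 22.09
  Numerator = rho * g^2 * Hs^2 * Tp = 1025 * 96.2361 * 22.09 * 11.2 = 24404820.55
  Denominator = 64 * pi = 201.0619
  P = 24404820.55 / 201.0619 = 121379.62 W/m

121379.62


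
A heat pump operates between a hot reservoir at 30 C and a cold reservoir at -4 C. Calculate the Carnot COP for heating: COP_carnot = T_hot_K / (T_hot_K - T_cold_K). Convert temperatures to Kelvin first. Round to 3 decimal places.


Convert to Kelvin:
  T_hot = 30 + 273.15 = 303.15 K
  T_cold = -4 + 273.15 = 269.15 K
Apply Carnot COP formula:
  COP = T_hot_K / (T_hot_K - T_cold_K) = 303.15 / 34.0
  COP = 8.916

8.916


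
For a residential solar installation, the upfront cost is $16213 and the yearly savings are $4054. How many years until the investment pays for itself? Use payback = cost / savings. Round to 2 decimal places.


Simple payback period = initial cost / annual savings
Payback = 16213 / 4054
Payback = 4.00 years

4.00


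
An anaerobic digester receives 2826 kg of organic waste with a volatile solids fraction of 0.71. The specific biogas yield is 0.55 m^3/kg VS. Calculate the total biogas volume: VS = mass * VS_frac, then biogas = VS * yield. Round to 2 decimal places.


Compute volatile solids:
  VS = mass * VS_fraction = 2826 * 0.71 = 2006.46 kg
Calculate biogas volume:
  Biogas = VS * specific_yield = 2006.46 * 0.55
  Biogas = 1103.55 m^3

1103.55


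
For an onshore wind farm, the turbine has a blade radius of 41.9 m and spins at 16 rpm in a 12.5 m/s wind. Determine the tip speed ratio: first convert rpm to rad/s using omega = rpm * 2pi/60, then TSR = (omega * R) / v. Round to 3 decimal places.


Convert rotational speed to rad/s:
  omega = 16 * 2 * pi / 60 = 1.6755 rad/s
Compute tip speed:
  v_tip = omega * R = 1.6755 * 41.9 = 70.204 m/s
Tip speed ratio:
  TSR = v_tip / v_wind = 70.204 / 12.5 = 5.616

5.616


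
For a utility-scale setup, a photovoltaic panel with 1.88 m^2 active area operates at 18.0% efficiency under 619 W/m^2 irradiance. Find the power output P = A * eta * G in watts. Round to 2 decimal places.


Use the solar power formula P = A * eta * G.
Given: A = 1.88 m^2, eta = 0.18, G = 619 W/m^2
P = 1.88 * 0.18 * 619
P = 209.47 W

209.47


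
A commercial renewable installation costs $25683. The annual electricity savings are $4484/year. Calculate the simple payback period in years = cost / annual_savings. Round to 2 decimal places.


Simple payback period = initial cost / annual savings
Payback = 25683 / 4484
Payback = 5.73 years

5.73


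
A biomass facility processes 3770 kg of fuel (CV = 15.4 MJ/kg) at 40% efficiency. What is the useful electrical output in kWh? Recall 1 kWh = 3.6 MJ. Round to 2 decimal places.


Total energy = mass * CV = 3770 * 15.4 = 58058.0 MJ
Useful energy = total * eta = 58058.0 * 0.4 = 23223.2 MJ
Convert to kWh: 23223.2 / 3.6
Useful energy = 6450.89 kWh

6450.89


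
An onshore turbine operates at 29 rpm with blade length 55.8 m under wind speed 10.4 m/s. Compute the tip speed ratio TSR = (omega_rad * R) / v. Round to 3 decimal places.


Convert rotational speed to rad/s:
  omega = 29 * 2 * pi / 60 = 3.0369 rad/s
Compute tip speed:
  v_tip = omega * R = 3.0369 * 55.8 = 169.458 m/s
Tip speed ratio:
  TSR = v_tip / v_wind = 169.458 / 10.4 = 16.294

16.294


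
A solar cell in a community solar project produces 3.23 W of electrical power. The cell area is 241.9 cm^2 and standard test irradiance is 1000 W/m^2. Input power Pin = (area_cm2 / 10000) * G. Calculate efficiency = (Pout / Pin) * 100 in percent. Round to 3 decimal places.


First compute the input power:
  Pin = area_cm2 / 10000 * G = 241.9 / 10000 * 1000 = 24.19 W
Then compute efficiency:
  Efficiency = (Pout / Pin) * 100 = (3.23 / 24.19) * 100
  Efficiency = 13.353%

13.353


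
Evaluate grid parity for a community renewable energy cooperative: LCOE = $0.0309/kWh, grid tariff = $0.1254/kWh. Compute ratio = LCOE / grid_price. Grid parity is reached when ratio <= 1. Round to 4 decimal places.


Compare LCOE to grid price:
  LCOE = $0.0309/kWh, Grid price = $0.1254/kWh
  Ratio = LCOE / grid_price = 0.0309 / 0.1254 = 0.2464
  Grid parity achieved (ratio <= 1)? yes

0.2464


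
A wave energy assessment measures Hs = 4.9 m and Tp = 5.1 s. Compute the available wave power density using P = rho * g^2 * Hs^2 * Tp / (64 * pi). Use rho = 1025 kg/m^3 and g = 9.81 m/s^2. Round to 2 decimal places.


Apply wave power formula:
  g^2 = 9.81^2 = 96.2361
  Hs^2 = 4.9^2 = 24.01
  Numerator = rho * g^2 * Hs^2 * Tp = 1025 * 96.2361 * 24.01 * 5.1 = 12078811.85
  Denominator = 64 * pi = 201.0619
  P = 12078811.85 / 201.0619 = 60075.08 W/m

60075.08


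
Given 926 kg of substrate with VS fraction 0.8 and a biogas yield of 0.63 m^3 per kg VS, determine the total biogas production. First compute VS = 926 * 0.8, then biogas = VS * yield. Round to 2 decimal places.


Compute volatile solids:
  VS = mass * VS_fraction = 926 * 0.8 = 740.8 kg
Calculate biogas volume:
  Biogas = VS * specific_yield = 740.8 * 0.63
  Biogas = 466.70 m^3

466.70


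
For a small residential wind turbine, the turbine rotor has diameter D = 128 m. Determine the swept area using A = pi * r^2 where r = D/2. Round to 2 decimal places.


Compute the rotor radius:
  r = D / 2 = 128 / 2 = 64.0 m
Calculate swept area:
  A = pi * r^2 = pi * 64.0^2
  A = 12867.96 m^2

12867.96


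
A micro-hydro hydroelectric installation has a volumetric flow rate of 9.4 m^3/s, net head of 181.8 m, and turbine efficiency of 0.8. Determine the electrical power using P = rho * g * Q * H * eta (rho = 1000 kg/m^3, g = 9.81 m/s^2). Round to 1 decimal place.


Apply the hydropower formula P = rho * g * Q * H * eta
rho * g = 1000 * 9.81 = 9810.0
P = 9810.0 * 9.4 * 181.8 * 0.8
P = 13411604.2 W

13411604.2


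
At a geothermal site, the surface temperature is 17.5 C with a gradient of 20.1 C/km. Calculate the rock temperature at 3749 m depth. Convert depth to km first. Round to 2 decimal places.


Convert depth to km: 3749 / 1000 = 3.749 km
Temperature increase = gradient * depth_km = 20.1 * 3.749 = 75.35 C
Temperature at depth = T_surface + delta_T = 17.5 + 75.35
T = 92.85 C

92.85


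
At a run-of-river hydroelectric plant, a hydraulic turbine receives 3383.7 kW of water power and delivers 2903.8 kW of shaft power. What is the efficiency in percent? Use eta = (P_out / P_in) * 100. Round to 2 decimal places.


Turbine efficiency = (output power / input power) * 100
eta = (2903.8 / 3383.7) * 100
eta = 85.82%

85.82


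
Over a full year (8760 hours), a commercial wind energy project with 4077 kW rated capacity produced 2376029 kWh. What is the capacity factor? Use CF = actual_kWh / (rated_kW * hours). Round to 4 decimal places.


Capacity factor = actual output / maximum possible output
Maximum possible = rated * hours = 4077 * 8760 = 35714520 kWh
CF = 2376029 / 35714520
CF = 0.0665

0.0665


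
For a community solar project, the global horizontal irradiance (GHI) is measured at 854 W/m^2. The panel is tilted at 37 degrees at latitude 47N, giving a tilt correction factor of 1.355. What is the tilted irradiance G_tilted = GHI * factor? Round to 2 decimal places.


Identify the given values:
  GHI = 854 W/m^2, tilt correction factor = 1.355
Apply the formula G_tilted = GHI * factor:
  G_tilted = 854 * 1.355
  G_tilted = 1157.17 W/m^2

1157.17


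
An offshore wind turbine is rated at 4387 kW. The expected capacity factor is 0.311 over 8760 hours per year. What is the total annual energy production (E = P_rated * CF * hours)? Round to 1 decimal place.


Annual energy = rated_kW * capacity_factor * hours_per_year
Given: P_rated = 4387 kW, CF = 0.311, hours = 8760
E = 4387 * 0.311 * 8760
E = 11951767.3 kWh

11951767.3


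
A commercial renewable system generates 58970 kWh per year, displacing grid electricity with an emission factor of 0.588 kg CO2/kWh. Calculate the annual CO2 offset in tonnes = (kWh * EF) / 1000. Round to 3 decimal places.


CO2 offset in kg = generation * emission_factor
CO2 offset = 58970 * 0.588 = 34674.36 kg
Convert to tonnes:
  CO2 offset = 34674.36 / 1000 = 34.674 tonnes

34.674


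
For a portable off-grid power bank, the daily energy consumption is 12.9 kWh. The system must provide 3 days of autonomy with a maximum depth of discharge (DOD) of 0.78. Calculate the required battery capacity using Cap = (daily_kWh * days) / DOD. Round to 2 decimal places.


Total energy needed = daily * days = 12.9 * 3 = 38.7 kWh
Account for depth of discharge:
  Cap = total_energy / DOD = 38.7 / 0.78
  Cap = 49.62 kWh

49.62


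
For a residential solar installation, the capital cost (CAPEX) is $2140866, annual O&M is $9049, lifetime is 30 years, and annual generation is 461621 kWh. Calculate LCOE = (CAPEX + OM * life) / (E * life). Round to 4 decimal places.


Total cost = CAPEX + OM * lifetime = 2140866 + 9049 * 30 = 2140866 + 271470 = 2412336
Total generation = annual * lifetime = 461621 * 30 = 13848630 kWh
LCOE = 2412336 / 13848630
LCOE = 0.1742 $/kWh

0.1742
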